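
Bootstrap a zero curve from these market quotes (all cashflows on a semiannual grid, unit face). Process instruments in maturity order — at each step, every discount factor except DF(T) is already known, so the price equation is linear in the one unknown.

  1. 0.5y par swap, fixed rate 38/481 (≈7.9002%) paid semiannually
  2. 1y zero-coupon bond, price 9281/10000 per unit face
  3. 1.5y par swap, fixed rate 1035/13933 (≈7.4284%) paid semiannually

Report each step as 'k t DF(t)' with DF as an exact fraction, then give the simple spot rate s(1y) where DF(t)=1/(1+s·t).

step 1 [0.5y] swap r/2=19/481: DF=(1 − 19/481·(0))/(1+19/481) = 481/500 ≈ 0.962000
step 2 [1y] zero: DF = P = 9281/10000 ≈ 0.928100
step 3 [1.5y] swap r/2=1035/27866: DF=(1 − 1035/27866·(0.962000+0.928100))/(1+1035/27866) = 1793/2000 ≈ 0.896500

1 1/2 481/500
2 1 9281/10000
3 3/2 1793/2000
s(1y) = (1/(9281/10000) − 1)/(1) = 719/9281 ≈ 7.7470%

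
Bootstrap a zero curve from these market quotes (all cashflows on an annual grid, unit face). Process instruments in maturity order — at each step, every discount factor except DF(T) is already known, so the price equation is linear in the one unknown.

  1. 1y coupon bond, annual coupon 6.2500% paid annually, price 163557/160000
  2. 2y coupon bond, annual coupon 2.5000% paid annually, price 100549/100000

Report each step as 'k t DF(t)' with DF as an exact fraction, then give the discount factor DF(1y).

1 1 9621/10000
2 2 383/400
DF(1y) = 9621/10000 ≈ 0.962100

step 1 [1y] bond c/1=1/16: DF=(163557/160000 − 1/16·(0))/(1+1/16) = 9621/10000 ≈ 0.962100
step 2 [2y] bond c/1=1/40: DF=(100549/100000 − 1/40·(0.962100))/(1+1/40) = 383/400 ≈ 0.957500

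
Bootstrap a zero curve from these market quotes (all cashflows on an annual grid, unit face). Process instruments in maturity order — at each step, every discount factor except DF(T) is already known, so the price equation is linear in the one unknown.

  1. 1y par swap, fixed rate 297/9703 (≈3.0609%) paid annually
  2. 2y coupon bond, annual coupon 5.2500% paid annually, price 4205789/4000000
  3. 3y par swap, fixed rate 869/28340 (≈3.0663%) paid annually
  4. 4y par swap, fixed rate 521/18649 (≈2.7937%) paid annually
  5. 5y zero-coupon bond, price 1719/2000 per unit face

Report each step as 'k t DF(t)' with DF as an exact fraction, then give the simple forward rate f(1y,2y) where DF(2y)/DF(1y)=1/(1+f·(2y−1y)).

1 1 9703/10000
2 2 4753/5000
3 3 9131/10000
4 4 4479/5000
5 5 1719/2000
f(1y,2y) = ((9703/10000)/(4753/5000) − 1)/(1) = 197/9506 ≈ 2.0724%

step 1 [1y] swap r/1=297/9703: DF=(1 − 297/9703·(0))/(1+297/9703) = 9703/10000 ≈ 0.970300
step 2 [2y] bond c/1=21/400: DF=(4205789/4000000 − 21/400·(0.970300))/(1+21/400) = 4753/5000 ≈ 0.950600
step 3 [3y] swap r/1=869/28340: DF=(1 − 869/28340·(0.970300+0.950600))/(1+869/28340) = 9131/10000 ≈ 0.913100
step 4 [4y] swap r/1=521/18649: DF=(1 − 521/18649·(0.970300+0.950600+0.913100))/(1+521/18649) = 4479/5000 ≈ 0.895800
step 5 [5y] zero: DF = P = 1719/2000 ≈ 0.859500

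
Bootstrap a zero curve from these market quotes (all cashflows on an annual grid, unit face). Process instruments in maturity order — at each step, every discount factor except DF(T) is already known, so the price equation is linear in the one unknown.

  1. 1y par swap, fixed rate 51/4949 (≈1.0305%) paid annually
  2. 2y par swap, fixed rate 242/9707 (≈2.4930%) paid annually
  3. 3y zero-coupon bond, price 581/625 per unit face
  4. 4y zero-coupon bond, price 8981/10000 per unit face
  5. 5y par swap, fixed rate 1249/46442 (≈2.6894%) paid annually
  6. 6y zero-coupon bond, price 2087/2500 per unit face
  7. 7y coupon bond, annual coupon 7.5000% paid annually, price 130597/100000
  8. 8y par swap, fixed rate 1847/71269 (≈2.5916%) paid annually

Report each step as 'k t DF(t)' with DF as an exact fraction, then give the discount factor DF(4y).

1 1 4949/5000
2 2 2379/2500
3 3 581/625
4 4 8981/10000
5 5 8751/10000
6 6 2087/2500
7 7 4163/5000
8 8 8153/10000
DF(4y) = 8981/10000 ≈ 0.898100

step 1 [1y] swap r/1=51/4949: DF=(1 − 51/4949·(0))/(1+51/4949) = 4949/5000 ≈ 0.989800
step 2 [2y] swap r/1=242/9707: DF=(1 − 242/9707·(0.989800))/(1+242/9707) = 2379/2500 ≈ 0.951600
step 3 [3y] zero: DF = P = 581/625 ≈ 0.929600
step 4 [4y] zero: DF = P = 8981/10000 ≈ 0.898100
step 5 [5y] swap r/1=1249/46442: DF=(1 − 1249/46442·(0.989800+0.951600+0.929600+0.898100))/(1+1249/46442) = 8751/10000 ≈ 0.875100
step 6 [6y] zero: DF = P = 2087/2500 ≈ 0.834800
step 7 [7y] bond c/1=3/40: DF=(130597/100000 − 3/40·(0.989800+0.951600+0.929600+0.898100+0.875100+0.834800))/(1+3/40) = 4163/5000 ≈ 0.832600
step 8 [8y] swap r/1=1847/71269: DF=(1 − 1847/71269·(0.989800+0.951600+0.929600+0.898100+0.875100+0.834800+0.832600))/(1+1847/71269) = 8153/10000 ≈ 0.815300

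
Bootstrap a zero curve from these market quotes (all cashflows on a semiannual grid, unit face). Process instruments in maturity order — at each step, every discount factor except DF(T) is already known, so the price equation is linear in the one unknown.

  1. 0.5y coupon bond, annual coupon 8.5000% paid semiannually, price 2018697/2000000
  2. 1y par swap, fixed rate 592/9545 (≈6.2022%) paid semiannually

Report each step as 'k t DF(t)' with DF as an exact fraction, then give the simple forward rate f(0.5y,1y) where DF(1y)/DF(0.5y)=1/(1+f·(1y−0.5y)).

1 1/2 4841/5000
2 1 588/625
f(0.5y,1y) = ((4841/5000)/(588/625) − 1)/(1/2) = 137/2352 ≈ 5.8248%

step 1 [0.5y] bond c/2=17/400: DF=(2018697/2000000 − 17/400·(0))/(1+17/400) = 4841/5000 ≈ 0.968200
step 2 [1y] swap r/2=296/9545: DF=(1 − 296/9545·(0.968200))/(1+296/9545) = 588/625 ≈ 0.940800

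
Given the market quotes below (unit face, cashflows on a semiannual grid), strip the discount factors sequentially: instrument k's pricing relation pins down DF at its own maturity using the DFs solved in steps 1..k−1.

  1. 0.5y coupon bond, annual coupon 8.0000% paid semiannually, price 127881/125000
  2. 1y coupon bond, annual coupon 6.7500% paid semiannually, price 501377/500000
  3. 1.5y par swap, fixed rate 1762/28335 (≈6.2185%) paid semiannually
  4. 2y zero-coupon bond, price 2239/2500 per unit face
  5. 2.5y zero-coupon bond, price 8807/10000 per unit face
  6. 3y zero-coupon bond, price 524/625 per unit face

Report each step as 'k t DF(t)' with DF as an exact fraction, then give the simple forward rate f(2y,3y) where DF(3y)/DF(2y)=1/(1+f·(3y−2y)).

step 1 [0.5y] bond c/2=1/25: DF=(127881/125000 − 1/25·(0))/(1+1/25) = 9837/10000 ≈ 0.983700
step 2 [1y] bond c/2=27/800: DF=(501377/500000 − 27/800·(0.983700))/(1+27/800) = 9379/10000 ≈ 0.937900
step 3 [1.5y] swap r/2=881/28335: DF=(1 − 881/28335·(0.983700+0.937900))/(1+881/28335) = 9119/10000 ≈ 0.911900
step 4 [2y] zero: DF = P = 2239/2500 ≈ 0.895600
step 5 [2.5y] zero: DF = P = 8807/10000 ≈ 0.880700
step 6 [3y] zero: DF = P = 524/625 ≈ 0.838400

1 1/2 9837/10000
2 1 9379/10000
3 3/2 9119/10000
4 2 2239/2500
5 5/2 8807/10000
6 3 524/625
f(2y,3y) = ((2239/2500)/(524/625) − 1)/(1) = 143/2096 ≈ 6.8225%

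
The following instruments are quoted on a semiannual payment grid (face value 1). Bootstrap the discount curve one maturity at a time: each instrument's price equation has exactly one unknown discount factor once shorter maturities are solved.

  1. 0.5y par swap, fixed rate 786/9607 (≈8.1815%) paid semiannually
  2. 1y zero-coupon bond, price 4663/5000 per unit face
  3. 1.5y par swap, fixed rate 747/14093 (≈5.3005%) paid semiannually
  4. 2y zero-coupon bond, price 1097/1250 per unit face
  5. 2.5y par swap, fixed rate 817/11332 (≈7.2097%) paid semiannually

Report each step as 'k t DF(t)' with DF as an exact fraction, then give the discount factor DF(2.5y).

step 1 [0.5y] swap r/2=393/9607: DF=(1 − 393/9607·(0))/(1+393/9607) = 9607/10000 ≈ 0.960700
step 2 [1y] zero: DF = P = 4663/5000 ≈ 0.932600
step 3 [1.5y] swap r/2=747/28186: DF=(1 − 747/28186·(0.960700+0.932600))/(1+747/28186) = 9253/10000 ≈ 0.925300
step 4 [2y] zero: DF = P = 1097/1250 ≈ 0.877600
step 5 [2.5y] swap r/2=817/22664: DF=(1 − 817/22664·(0.960700+0.932600+0.925300+0.877600))/(1+817/22664) = 4183/5000 ≈ 0.836600

1 1/2 9607/10000
2 1 4663/5000
3 3/2 9253/10000
4 2 1097/1250
5 5/2 4183/5000
DF(2.5y) = 4183/5000 ≈ 0.836600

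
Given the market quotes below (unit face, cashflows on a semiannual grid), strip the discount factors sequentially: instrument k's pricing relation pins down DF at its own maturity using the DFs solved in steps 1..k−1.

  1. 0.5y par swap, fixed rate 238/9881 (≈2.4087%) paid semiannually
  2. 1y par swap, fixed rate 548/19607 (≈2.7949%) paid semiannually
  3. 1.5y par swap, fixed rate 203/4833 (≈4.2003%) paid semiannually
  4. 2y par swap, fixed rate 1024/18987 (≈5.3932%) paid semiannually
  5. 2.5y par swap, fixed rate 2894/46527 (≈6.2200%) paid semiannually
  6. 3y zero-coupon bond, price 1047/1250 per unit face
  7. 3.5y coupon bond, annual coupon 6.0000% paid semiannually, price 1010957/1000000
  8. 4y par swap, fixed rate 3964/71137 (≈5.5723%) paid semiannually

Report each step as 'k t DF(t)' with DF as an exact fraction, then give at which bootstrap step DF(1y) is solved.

step 1 [0.5y] swap r/2=119/9881: DF=(1 − 119/9881·(0))/(1+119/9881) = 9881/10000 ≈ 0.988100
step 2 [1y] swap r/2=274/19607: DF=(1 − 274/19607·(0.988100))/(1+274/19607) = 4863/5000 ≈ 0.972600
step 3 [1.5y] swap r/2=203/9666: DF=(1 − 203/9666·(0.988100+0.972600))/(1+203/9666) = 9391/10000 ≈ 0.939100
step 4 [2y] swap r/2=512/18987: DF=(1 − 512/18987·(0.988100+0.972600+0.939100))/(1+512/18987) = 561/625 ≈ 0.897600
step 5 [2.5y] swap r/2=1447/46527: DF=(1 − 1447/46527·(0.988100+0.972600+0.939100+0.897600))/(1+1447/46527) = 8553/10000 ≈ 0.855300
step 6 [3y] zero: DF = P = 1047/1250 ≈ 0.837600
step 7 [3.5y] bond c/2=3/100: DF=(1010957/1000000 − 3/100·(0.988100+0.972600+0.939100+0.897600+0.855300+0.837600))/(1+3/100) = 1027/1250 ≈ 0.821600
step 8 [4y] swap r/2=1982/71137: DF=(1 − 1982/71137·(0.988100+0.972600+0.939100+0.897600+0.855300+0.837600+0.821600))/(1+1982/71137) = 4009/5000 ≈ 0.801800

1 1/2 9881/10000
2 1 4863/5000
3 3/2 9391/10000
4 2 561/625
5 5/2 8553/10000
6 3 1047/1250
7 7/2 1027/1250
8 4 4009/5000
DF(1y) is solved at step 2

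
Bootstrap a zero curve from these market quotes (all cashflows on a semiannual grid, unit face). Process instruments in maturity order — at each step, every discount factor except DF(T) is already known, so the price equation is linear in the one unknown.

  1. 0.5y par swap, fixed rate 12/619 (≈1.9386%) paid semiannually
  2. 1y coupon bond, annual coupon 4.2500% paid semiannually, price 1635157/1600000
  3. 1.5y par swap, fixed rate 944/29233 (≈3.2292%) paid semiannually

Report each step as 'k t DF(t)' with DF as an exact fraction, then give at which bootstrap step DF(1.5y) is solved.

1 1/2 619/625
2 1 9801/10000
3 3/2 1191/1250
DF(1.5y) is solved at step 3

step 1 [0.5y] swap r/2=6/619: DF=(1 − 6/619·(0))/(1+6/619) = 619/625 ≈ 0.990400
step 2 [1y] bond c/2=17/800: DF=(1635157/1600000 − 17/800·(0.990400))/(1+17/800) = 9801/10000 ≈ 0.980100
step 3 [1.5y] swap r/2=472/29233: DF=(1 − 472/29233·(0.990400+0.980100))/(1+472/29233) = 1191/1250 ≈ 0.952800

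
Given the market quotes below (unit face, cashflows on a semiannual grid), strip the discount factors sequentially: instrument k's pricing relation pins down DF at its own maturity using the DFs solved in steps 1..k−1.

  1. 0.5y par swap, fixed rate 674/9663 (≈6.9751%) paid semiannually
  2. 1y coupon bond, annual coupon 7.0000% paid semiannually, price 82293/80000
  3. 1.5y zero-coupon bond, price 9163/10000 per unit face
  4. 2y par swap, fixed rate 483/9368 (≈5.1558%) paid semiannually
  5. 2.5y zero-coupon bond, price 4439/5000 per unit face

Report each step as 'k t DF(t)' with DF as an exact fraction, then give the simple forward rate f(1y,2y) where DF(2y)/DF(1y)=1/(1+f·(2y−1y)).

1 1/2 9663/10000
2 1 2403/2500
3 3/2 9163/10000
4 2 4517/5000
5 5/2 4439/5000
f(1y,2y) = ((2403/2500)/(4517/5000) − 1)/(1) = 289/4517 ≈ 6.3981%

step 1 [0.5y] swap r/2=337/9663: DF=(1 − 337/9663·(0))/(1+337/9663) = 9663/10000 ≈ 0.966300
step 2 [1y] bond c/2=7/200: DF=(82293/80000 − 7/200·(0.966300))/(1+7/200) = 2403/2500 ≈ 0.961200
step 3 [1.5y] zero: DF = P = 9163/10000 ≈ 0.916300
step 4 [2y] swap r/2=483/18736: DF=(1 − 483/18736·(0.966300+0.961200+0.916300))/(1+483/18736) = 4517/5000 ≈ 0.903400
step 5 [2.5y] zero: DF = P = 4439/5000 ≈ 0.887800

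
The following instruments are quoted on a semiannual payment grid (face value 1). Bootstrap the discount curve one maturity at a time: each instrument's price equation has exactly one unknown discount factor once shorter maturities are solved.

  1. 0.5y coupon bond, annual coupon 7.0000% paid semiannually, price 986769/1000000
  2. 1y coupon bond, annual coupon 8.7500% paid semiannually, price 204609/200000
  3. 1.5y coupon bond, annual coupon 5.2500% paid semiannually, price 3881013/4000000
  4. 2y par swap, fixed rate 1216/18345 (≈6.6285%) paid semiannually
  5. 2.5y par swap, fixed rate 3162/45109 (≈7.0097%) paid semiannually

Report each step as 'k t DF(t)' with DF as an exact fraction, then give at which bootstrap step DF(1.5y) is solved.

1 1/2 4767/5000
2 1 4701/5000
3 3/2 897/1000
4 2 549/625
5 5/2 8419/10000
DF(1.5y) is solved at step 3

step 1 [0.5y] bond c/2=7/200: DF=(986769/1000000 − 7/200·(0))/(1+7/200) = 4767/5000 ≈ 0.953400
step 2 [1y] bond c/2=7/160: DF=(204609/200000 − 7/160·(0.953400))/(1+7/160) = 4701/5000 ≈ 0.940200
step 3 [1.5y] bond c/2=21/800: DF=(3881013/4000000 − 21/800·(0.953400+0.940200))/(1+21/800) = 897/1000 ≈ 0.897000
step 4 [2y] swap r/2=608/18345: DF=(1 − 608/18345·(0.953400+0.940200+0.897000))/(1+608/18345) = 549/625 ≈ 0.878400
step 5 [2.5y] swap r/2=1581/45109: DF=(1 − 1581/45109·(0.953400+0.940200+0.897000+0.878400))/(1+1581/45109) = 8419/10000 ≈ 0.841900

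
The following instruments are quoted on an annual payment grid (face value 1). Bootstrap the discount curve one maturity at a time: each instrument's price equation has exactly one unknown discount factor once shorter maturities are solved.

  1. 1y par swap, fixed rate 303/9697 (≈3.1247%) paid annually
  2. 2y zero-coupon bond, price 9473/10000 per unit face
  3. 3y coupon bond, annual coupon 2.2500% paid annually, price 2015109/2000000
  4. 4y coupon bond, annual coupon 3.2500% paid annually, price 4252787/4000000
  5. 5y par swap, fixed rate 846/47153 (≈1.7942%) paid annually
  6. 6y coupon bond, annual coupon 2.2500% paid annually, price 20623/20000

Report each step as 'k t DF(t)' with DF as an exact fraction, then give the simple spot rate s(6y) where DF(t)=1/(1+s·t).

1 1 9697/10000
2 2 9473/10000
3 3 1179/1250
4 4 9397/10000
5 5 4577/5000
6 6 9047/10000
s(6y) = (1/(9047/10000) − 1)/(6) = 953/54282 ≈ 1.7556%

step 1 [1y] swap r/1=303/9697: DF=(1 − 303/9697·(0))/(1+303/9697) = 9697/10000 ≈ 0.969700
step 2 [2y] zero: DF = P = 9473/10000 ≈ 0.947300
step 3 [3y] bond c/1=9/400: DF=(2015109/2000000 − 9/400·(0.969700+0.947300))/(1+9/400) = 1179/1250 ≈ 0.943200
step 4 [4y] bond c/1=13/400: DF=(4252787/4000000 − 13/400·(0.969700+0.947300+0.943200))/(1+13/400) = 9397/10000 ≈ 0.939700
step 5 [5y] swap r/1=846/47153: DF=(1 − 846/47153·(0.969700+0.947300+0.943200+0.939700))/(1+846/47153) = 4577/5000 ≈ 0.915400
step 6 [6y] bond c/1=9/400: DF=(20623/20000 − 9/400·(0.969700+0.947300+0.943200+0.939700+0.915400))/(1+9/400) = 9047/10000 ≈ 0.904700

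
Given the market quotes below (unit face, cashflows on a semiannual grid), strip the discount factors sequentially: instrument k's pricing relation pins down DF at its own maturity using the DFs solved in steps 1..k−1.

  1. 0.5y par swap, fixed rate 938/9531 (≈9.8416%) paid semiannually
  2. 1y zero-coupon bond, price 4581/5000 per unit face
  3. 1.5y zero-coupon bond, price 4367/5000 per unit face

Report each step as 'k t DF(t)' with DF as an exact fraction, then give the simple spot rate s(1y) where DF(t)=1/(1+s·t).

step 1 [0.5y] swap r/2=469/9531: DF=(1 − 469/9531·(0))/(1+469/9531) = 9531/10000 ≈ 0.953100
step 2 [1y] zero: DF = P = 4581/5000 ≈ 0.916200
step 3 [1.5y] zero: DF = P = 4367/5000 ≈ 0.873400

1 1/2 9531/10000
2 1 4581/5000
3 3/2 4367/5000
s(1y) = (1/(4581/5000) − 1)/(1) = 419/4581 ≈ 9.1465%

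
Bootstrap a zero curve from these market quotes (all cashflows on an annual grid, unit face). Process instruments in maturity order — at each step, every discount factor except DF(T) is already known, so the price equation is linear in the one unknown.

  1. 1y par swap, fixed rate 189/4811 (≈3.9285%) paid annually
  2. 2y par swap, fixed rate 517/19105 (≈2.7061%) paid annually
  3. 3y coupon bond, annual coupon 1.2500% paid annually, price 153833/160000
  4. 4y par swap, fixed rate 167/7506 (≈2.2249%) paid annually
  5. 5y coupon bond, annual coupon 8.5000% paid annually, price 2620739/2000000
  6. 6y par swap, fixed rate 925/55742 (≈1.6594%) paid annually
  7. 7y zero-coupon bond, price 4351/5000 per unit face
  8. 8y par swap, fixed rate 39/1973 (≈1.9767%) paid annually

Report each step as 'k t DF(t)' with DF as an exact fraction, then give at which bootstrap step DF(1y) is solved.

1 1 4811/5000
2 2 9483/10000
3 3 463/500
4 4 1833/2000
5 5 9137/10000
6 6 363/400
7 7 4351/5000
8 8 8557/10000
DF(1y) is solved at step 1

step 1 [1y] swap r/1=189/4811: DF=(1 − 189/4811·(0))/(1+189/4811) = 4811/5000 ≈ 0.962200
step 2 [2y] swap r/1=517/19105: DF=(1 − 517/19105·(0.962200))/(1+517/19105) = 9483/10000 ≈ 0.948300
step 3 [3y] bond c/1=1/80: DF=(153833/160000 − 1/80·(0.962200+0.948300))/(1+1/80) = 463/500 ≈ 0.926000
step 4 [4y] swap r/1=167/7506: DF=(1 − 167/7506·(0.962200+0.948300+0.926000))/(1+167/7506) = 1833/2000 ≈ 0.916500
step 5 [5y] bond c/1=17/200: DF=(2620739/2000000 − 17/200·(0.962200+0.948300+0.926000+0.916500))/(1+17/200) = 9137/10000 ≈ 0.913700
step 6 [6y] swap r/1=925/55742: DF=(1 − 925/55742·(0.962200+0.948300+0.926000+0.916500+0.913700))/(1+925/55742) = 363/400 ≈ 0.907500
step 7 [7y] zero: DF = P = 4351/5000 ≈ 0.870200
step 8 [8y] swap r/1=39/1973: DF=(1 − 39/1973·(0.962200+0.948300+0.926000+0.916500+0.913700+0.907500+0.870200))/(1+39/1973) = 8557/10000 ≈ 0.855700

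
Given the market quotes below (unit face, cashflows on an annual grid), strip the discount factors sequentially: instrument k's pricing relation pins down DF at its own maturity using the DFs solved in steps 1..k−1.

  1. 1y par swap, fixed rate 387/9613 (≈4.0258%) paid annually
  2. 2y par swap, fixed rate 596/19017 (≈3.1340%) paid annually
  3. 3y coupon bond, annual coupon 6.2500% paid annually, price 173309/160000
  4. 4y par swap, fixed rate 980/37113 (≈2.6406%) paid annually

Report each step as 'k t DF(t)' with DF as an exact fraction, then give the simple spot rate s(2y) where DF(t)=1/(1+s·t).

step 1 [1y] swap r/1=387/9613: DF=(1 − 387/9613·(0))/(1+387/9613) = 9613/10000 ≈ 0.961300
step 2 [2y] swap r/1=596/19017: DF=(1 − 596/19017·(0.961300))/(1+596/19017) = 2351/2500 ≈ 0.940400
step 3 [3y] bond c/1=1/16: DF=(173309/160000 − 1/16·(0.961300+0.940400))/(1+1/16) = 2269/2500 ≈ 0.907600
step 4 [4y] swap r/1=980/37113: DF=(1 − 980/37113·(0.961300+0.940400+0.907600))/(1+980/37113) = 451/500 ≈ 0.902000

1 1 9613/10000
2 2 2351/2500
3 3 2269/2500
4 4 451/500
s(2y) = (1/(2351/2500) − 1)/(2) = 149/4702 ≈ 3.1689%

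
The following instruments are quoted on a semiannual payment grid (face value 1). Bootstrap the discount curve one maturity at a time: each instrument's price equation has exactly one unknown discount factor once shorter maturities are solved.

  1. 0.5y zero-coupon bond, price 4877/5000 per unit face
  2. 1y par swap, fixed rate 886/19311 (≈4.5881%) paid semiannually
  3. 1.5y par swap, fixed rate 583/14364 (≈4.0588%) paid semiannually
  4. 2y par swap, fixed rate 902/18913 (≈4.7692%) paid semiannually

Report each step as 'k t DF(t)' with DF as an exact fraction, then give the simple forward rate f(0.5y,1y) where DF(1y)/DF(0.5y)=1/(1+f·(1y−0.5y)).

step 1 [0.5y] zero: DF = P = 4877/5000 ≈ 0.975400
step 2 [1y] swap r/2=443/19311: DF=(1 − 443/19311·(0.975400))/(1+443/19311) = 9557/10000 ≈ 0.955700
step 3 [1.5y] swap r/2=583/28728: DF=(1 − 583/28728·(0.975400+0.955700))/(1+583/28728) = 9417/10000 ≈ 0.941700
step 4 [2y] swap r/2=451/18913: DF=(1 − 451/18913·(0.975400+0.955700+0.941700))/(1+451/18913) = 4549/5000 ≈ 0.909800

1 1/2 4877/5000
2 1 9557/10000
3 3/2 9417/10000
4 2 4549/5000
f(0.5y,1y) = ((4877/5000)/(9557/10000) − 1)/(1/2) = 394/9557 ≈ 4.1226%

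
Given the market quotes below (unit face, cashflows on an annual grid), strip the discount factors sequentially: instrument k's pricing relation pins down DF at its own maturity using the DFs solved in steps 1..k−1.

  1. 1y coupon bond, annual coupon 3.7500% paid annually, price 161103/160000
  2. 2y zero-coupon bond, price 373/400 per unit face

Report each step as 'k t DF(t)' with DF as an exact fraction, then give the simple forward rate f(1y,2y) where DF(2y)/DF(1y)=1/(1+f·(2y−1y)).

step 1 [1y] bond c/1=3/80: DF=(161103/160000 − 3/80·(0))/(1+3/80) = 1941/2000 ≈ 0.970500
step 2 [2y] zero: DF = P = 373/400 ≈ 0.932500

1 1 1941/2000
2 2 373/400
f(1y,2y) = ((1941/2000)/(373/400) − 1)/(1) = 76/1865 ≈ 4.0751%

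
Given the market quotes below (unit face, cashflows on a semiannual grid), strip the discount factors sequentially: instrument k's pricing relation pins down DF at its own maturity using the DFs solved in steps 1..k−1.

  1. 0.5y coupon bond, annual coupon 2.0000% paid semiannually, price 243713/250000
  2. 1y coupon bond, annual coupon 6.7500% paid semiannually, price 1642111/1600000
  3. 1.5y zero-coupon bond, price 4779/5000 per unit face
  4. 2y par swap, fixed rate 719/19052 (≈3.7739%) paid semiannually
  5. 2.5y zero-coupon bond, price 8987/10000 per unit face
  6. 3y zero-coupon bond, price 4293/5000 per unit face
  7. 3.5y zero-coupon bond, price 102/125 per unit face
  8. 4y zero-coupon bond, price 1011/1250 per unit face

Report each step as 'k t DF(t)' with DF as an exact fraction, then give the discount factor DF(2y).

1 1/2 2413/2500
2 1 9613/10000
3 3/2 4779/5000
4 2 9281/10000
5 5/2 8987/10000
6 3 4293/5000
7 7/2 102/125
8 4 1011/1250
DF(2y) = 9281/10000 ≈ 0.928100

step 1 [0.5y] bond c/2=1/100: DF=(243713/250000 − 1/100·(0))/(1+1/100) = 2413/2500 ≈ 0.965200
step 2 [1y] bond c/2=27/800: DF=(1642111/1600000 − 27/800·(0.965200))/(1+27/800) = 9613/10000 ≈ 0.961300
step 3 [1.5y] zero: DF = P = 4779/5000 ≈ 0.955800
step 4 [2y] swap r/2=719/38104: DF=(1 − 719/38104·(0.965200+0.961300+0.955800))/(1+719/38104) = 9281/10000 ≈ 0.928100
step 5 [2.5y] zero: DF = P = 8987/10000 ≈ 0.898700
step 6 [3y] zero: DF = P = 4293/5000 ≈ 0.858600
step 7 [3.5y] zero: DF = P = 102/125 ≈ 0.816000
step 8 [4y] zero: DF = P = 1011/1250 ≈ 0.808800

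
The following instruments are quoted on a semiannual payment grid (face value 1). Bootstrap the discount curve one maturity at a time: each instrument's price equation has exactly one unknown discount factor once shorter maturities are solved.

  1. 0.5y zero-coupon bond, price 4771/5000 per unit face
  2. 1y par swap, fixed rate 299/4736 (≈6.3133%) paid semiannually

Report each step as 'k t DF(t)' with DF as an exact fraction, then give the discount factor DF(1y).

step 1 [0.5y] zero: DF = P = 4771/5000 ≈ 0.954200
step 2 [1y] swap r/2=299/9472: DF=(1 − 299/9472·(0.954200))/(1+299/9472) = 4701/5000 ≈ 0.940200

1 1/2 4771/5000
2 1 4701/5000
DF(1y) = 4701/5000 ≈ 0.940200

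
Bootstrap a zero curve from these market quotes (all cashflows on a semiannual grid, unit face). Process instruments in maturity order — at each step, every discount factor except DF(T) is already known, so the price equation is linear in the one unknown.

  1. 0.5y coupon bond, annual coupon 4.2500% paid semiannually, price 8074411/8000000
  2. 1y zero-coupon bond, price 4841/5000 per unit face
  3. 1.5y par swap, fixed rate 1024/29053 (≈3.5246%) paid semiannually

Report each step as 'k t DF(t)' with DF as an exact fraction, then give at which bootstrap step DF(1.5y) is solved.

1 1/2 9883/10000
2 1 4841/5000
3 3/2 593/625
DF(1.5y) is solved at step 3

step 1 [0.5y] bond c/2=17/800: DF=(8074411/8000000 − 17/800·(0))/(1+17/800) = 9883/10000 ≈ 0.988300
step 2 [1y] zero: DF = P = 4841/5000 ≈ 0.968200
step 3 [1.5y] swap r/2=512/29053: DF=(1 − 512/29053·(0.988300+0.968200))/(1+512/29053) = 593/625 ≈ 0.948800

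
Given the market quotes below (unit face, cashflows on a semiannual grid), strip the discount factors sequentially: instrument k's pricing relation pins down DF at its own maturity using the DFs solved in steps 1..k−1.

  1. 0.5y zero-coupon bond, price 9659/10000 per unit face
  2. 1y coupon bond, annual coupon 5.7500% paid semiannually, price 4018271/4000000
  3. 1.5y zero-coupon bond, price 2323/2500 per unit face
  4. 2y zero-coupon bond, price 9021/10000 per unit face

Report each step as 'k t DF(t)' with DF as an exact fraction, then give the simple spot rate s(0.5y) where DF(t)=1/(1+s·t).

1 1/2 9659/10000
2 1 1899/2000
3 3/2 2323/2500
4 2 9021/10000
s(0.5y) = (1/(9659/10000) − 1)/(1/2) = 682/9659 ≈ 7.0608%

step 1 [0.5y] zero: DF = P = 9659/10000 ≈ 0.965900
step 2 [1y] bond c/2=23/800: DF=(4018271/4000000 − 23/800·(0.965900))/(1+23/800) = 1899/2000 ≈ 0.949500
step 3 [1.5y] zero: DF = P = 2323/2500 ≈ 0.929200
step 4 [2y] zero: DF = P = 9021/10000 ≈ 0.902100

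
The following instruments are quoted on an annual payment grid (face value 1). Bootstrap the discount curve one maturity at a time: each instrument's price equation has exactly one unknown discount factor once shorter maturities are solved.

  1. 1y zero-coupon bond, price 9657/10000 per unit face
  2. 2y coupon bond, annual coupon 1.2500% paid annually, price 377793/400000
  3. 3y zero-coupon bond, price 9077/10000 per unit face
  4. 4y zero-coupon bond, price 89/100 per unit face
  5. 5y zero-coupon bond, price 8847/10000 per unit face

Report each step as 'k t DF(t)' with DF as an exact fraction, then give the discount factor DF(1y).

1 1 9657/10000
2 2 9209/10000
3 3 9077/10000
4 4 89/100
5 5 8847/10000
DF(1y) = 9657/10000 ≈ 0.965700

step 1 [1y] zero: DF = P = 9657/10000 ≈ 0.965700
step 2 [2y] bond c/1=1/80: DF=(377793/400000 − 1/80·(0.965700))/(1+1/80) = 9209/10000 ≈ 0.920900
step 3 [3y] zero: DF = P = 9077/10000 ≈ 0.907700
step 4 [4y] zero: DF = P = 89/100 ≈ 0.890000
step 5 [5y] zero: DF = P = 8847/10000 ≈ 0.884700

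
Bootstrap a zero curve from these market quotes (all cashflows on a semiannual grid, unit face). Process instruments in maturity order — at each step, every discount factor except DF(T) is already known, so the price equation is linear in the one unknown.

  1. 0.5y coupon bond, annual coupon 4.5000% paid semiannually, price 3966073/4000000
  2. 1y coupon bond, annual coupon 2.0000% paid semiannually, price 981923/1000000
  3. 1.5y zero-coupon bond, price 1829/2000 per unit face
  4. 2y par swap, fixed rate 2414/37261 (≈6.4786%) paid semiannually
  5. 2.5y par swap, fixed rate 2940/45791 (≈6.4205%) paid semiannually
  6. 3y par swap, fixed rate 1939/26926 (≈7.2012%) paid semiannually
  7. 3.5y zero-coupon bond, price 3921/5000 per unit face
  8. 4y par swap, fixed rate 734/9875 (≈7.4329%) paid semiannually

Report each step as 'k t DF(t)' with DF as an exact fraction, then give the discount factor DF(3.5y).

step 1 [0.5y] bond c/2=9/400: DF=(3966073/4000000 − 9/400·(0))/(1+9/400) = 9697/10000 ≈ 0.969700
step 2 [1y] bond c/2=1/100: DF=(981923/1000000 − 1/100·(0.969700))/(1+1/100) = 4813/5000 ≈ 0.962600
step 3 [1.5y] zero: DF = P = 1829/2000 ≈ 0.914500
step 4 [2y] swap r/2=1207/37261: DF=(1 − 1207/37261·(0.969700+0.962600+0.914500))/(1+1207/37261) = 8793/10000 ≈ 0.879300
step 5 [2.5y] swap r/2=1470/45791: DF=(1 − 1470/45791·(0.969700+0.962600+0.914500+0.879300))/(1+1470/45791) = 853/1000 ≈ 0.853000
step 6 [3y] swap r/2=1939/53852: DF=(1 − 1939/53852·(0.969700+0.962600+0.914500+0.879300+0.853000))/(1+1939/53852) = 8061/10000 ≈ 0.806100
step 7 [3.5y] zero: DF = P = 3921/5000 ≈ 0.784200
step 8 [4y] swap r/2=367/9875: DF=(1 − 367/9875·(0.969700+0.962600+0.914500+0.879300+0.853000+0.806100+0.784200))/(1+367/9875) = 7431/10000 ≈ 0.743100

1 1/2 9697/10000
2 1 4813/5000
3 3/2 1829/2000
4 2 8793/10000
5 5/2 853/1000
6 3 8061/10000
7 7/2 3921/5000
8 4 7431/10000
DF(3.5y) = 3921/5000 ≈ 0.784200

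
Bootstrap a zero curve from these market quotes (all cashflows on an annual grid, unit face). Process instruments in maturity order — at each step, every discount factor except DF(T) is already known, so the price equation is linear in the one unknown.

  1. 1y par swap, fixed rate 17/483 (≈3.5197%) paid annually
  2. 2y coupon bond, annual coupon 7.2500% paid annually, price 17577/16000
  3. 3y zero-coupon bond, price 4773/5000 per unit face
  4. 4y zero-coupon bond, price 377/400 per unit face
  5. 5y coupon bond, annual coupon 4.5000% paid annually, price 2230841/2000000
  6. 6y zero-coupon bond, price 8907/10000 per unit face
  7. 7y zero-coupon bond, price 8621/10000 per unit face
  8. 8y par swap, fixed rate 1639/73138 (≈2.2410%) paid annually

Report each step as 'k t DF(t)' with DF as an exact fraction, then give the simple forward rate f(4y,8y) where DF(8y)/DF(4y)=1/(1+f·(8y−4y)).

step 1 [1y] swap r/1=17/483: DF=(1 − 17/483·(0))/(1+17/483) = 483/500 ≈ 0.966000
step 2 [2y] bond c/1=29/400: DF=(17577/16000 − 29/400·(0.966000))/(1+29/400) = 959/1000 ≈ 0.959000
step 3 [3y] zero: DF = P = 4773/5000 ≈ 0.954600
step 4 [4y] zero: DF = P = 377/400 ≈ 0.942500
step 5 [5y] bond c/1=9/200: DF=(2230841/2000000 − 9/200·(0.966000+0.959000+0.954600+0.942500))/(1+9/200) = 2257/2500 ≈ 0.902800
step 6 [6y] zero: DF = P = 8907/10000 ≈ 0.890700
step 7 [7y] zero: DF = P = 8621/10000 ≈ 0.862100
step 8 [8y] swap r/1=1639/73138: DF=(1 − 1639/73138·(0.966000+0.959000+0.954600+0.942500+0.902800+0.890700+0.862100))/(1+1639/73138) = 8361/10000 ≈ 0.836100

1 1 483/500
2 2 959/1000
3 3 4773/5000
4 4 377/400
5 5 2257/2500
6 6 8907/10000
7 7 8621/10000
8 8 8361/10000
f(4y,8y) = ((377/400)/(8361/10000) − 1)/(4) = 266/8361 ≈ 3.1814%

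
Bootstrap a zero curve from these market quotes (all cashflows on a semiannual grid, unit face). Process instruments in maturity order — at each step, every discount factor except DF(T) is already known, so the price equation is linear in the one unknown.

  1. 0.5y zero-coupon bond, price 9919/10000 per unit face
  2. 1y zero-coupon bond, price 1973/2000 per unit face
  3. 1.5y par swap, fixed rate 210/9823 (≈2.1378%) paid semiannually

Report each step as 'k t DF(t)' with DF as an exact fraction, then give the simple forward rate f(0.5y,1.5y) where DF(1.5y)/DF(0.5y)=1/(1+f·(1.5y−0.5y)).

step 1 [0.5y] zero: DF = P = 9919/10000 ≈ 0.991900
step 2 [1y] zero: DF = P = 1973/2000 ≈ 0.986500
step 3 [1.5y] swap r/2=105/9823: DF=(1 − 105/9823·(0.991900+0.986500))/(1+105/9823) = 1937/2000 ≈ 0.968500

1 1/2 9919/10000
2 1 1973/2000
3 3/2 1937/2000
f(0.5y,1.5y) = ((9919/10000)/(1937/2000) − 1)/(1) = 18/745 ≈ 2.4161%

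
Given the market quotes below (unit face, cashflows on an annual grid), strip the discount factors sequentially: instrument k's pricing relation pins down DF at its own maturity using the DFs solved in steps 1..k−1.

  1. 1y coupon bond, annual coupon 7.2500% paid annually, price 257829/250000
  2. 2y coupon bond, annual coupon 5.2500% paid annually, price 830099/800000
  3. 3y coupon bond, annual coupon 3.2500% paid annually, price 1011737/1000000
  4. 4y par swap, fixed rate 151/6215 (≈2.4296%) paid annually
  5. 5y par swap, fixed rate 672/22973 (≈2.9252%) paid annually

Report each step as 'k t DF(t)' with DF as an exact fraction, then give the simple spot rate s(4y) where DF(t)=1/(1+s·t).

step 1 [1y] bond c/1=29/400: DF=(257829/250000 − 29/400·(0))/(1+29/400) = 601/625 ≈ 0.961600
step 2 [2y] bond c/1=21/400: DF=(830099/800000 − 21/400·(0.961600))/(1+21/400) = 9379/10000 ≈ 0.937900
step 3 [3y] bond c/1=13/400: DF=(1011737/1000000 − 13/400·(0.961600+0.937900))/(1+13/400) = 9201/10000 ≈ 0.920100
step 4 [4y] swap r/1=151/6215: DF=(1 − 151/6215·(0.961600+0.937900+0.920100))/(1+151/6215) = 4547/5000 ≈ 0.909400
step 5 [5y] swap r/1=672/22973: DF=(1 − 672/22973·(0.961600+0.937900+0.920100+0.909400))/(1+672/22973) = 541/625 ≈ 0.865600

1 1 601/625
2 2 9379/10000
3 3 9201/10000
4 4 4547/5000
5 5 541/625
s(4y) = (1/(4547/5000) − 1)/(4) = 453/18188 ≈ 2.4907%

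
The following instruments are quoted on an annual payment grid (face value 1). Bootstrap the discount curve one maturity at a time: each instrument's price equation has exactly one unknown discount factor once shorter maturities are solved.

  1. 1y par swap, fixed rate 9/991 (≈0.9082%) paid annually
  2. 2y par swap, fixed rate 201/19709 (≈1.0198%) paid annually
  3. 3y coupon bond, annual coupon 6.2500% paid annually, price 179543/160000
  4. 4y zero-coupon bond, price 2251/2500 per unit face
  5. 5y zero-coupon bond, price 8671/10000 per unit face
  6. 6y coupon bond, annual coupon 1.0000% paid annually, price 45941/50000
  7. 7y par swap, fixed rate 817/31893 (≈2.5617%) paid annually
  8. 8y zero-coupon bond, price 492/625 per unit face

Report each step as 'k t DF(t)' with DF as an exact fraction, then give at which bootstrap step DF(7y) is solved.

1 1 991/1000
2 2 9799/10000
3 3 4701/5000
4 4 2251/2500
5 5 8671/10000
6 6 4317/5000
7 7 4183/5000
8 8 492/625
DF(7y) is solved at step 7

step 1 [1y] swap r/1=9/991: DF=(1 − 9/991·(0))/(1+9/991) = 991/1000 ≈ 0.991000
step 2 [2y] swap r/1=201/19709: DF=(1 − 201/19709·(0.991000))/(1+201/19709) = 9799/10000 ≈ 0.979900
step 3 [3y] bond c/1=1/16: DF=(179543/160000 − 1/16·(0.991000+0.979900))/(1+1/16) = 4701/5000 ≈ 0.940200
step 4 [4y] zero: DF = P = 2251/2500 ≈ 0.900400
step 5 [5y] zero: DF = P = 8671/10000 ≈ 0.867100
step 6 [6y] bond c/1=1/100: DF=(45941/50000 − 1/100·(0.991000+0.979900+0.940200+0.900400+0.867100))/(1+1/100) = 4317/5000 ≈ 0.863400
step 7 [7y] swap r/1=817/31893: DF=(1 − 817/31893·(0.991000+0.979900+0.940200+0.900400+0.867100+0.863400))/(1+817/31893) = 4183/5000 ≈ 0.836600
step 8 [8y] zero: DF = P = 492/625 ≈ 0.787200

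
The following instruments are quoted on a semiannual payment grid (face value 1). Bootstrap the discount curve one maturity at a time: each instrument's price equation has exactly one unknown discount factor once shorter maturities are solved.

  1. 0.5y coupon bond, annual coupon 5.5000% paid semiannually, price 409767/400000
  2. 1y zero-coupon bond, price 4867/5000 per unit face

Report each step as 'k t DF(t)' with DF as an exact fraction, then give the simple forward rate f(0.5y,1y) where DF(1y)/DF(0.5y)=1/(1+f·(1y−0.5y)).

step 1 [0.5y] bond c/2=11/400: DF=(409767/400000 − 11/400·(0))/(1+11/400) = 997/1000 ≈ 0.997000
step 2 [1y] zero: DF = P = 4867/5000 ≈ 0.973400

1 1/2 997/1000
2 1 4867/5000
f(0.5y,1y) = ((997/1000)/(4867/5000) − 1)/(1/2) = 236/4867 ≈ 4.8490%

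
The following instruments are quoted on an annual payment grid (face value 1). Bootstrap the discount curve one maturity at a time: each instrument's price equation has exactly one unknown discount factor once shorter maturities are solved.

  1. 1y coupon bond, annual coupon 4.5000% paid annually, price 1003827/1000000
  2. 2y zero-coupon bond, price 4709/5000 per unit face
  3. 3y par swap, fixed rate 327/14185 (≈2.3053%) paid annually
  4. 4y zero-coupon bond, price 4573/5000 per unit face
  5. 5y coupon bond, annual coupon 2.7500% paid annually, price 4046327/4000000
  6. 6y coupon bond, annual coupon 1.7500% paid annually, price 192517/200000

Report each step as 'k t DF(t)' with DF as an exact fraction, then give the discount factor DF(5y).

1 1 4803/5000
2 2 4709/5000
3 3 4673/5000
4 4 4573/5000
5 5 8841/10000
6 6 8663/10000
DF(5y) = 8841/10000 ≈ 0.884100

step 1 [1y] bond c/1=9/200: DF=(1003827/1000000 − 9/200·(0))/(1+9/200) = 4803/5000 ≈ 0.960600
step 2 [2y] zero: DF = P = 4709/5000 ≈ 0.941800
step 3 [3y] swap r/1=327/14185: DF=(1 − 327/14185·(0.960600+0.941800))/(1+327/14185) = 4673/5000 ≈ 0.934600
step 4 [4y] zero: DF = P = 4573/5000 ≈ 0.914600
step 5 [5y] bond c/1=11/400: DF=(4046327/4000000 − 11/400·(0.960600+0.941800+0.934600+0.914600))/(1+11/400) = 8841/10000 ≈ 0.884100
step 6 [6y] bond c/1=7/400: DF=(192517/200000 − 7/400·(0.960600+0.941800+0.934600+0.914600+0.884100))/(1+7/400) = 8663/10000 ≈ 0.866300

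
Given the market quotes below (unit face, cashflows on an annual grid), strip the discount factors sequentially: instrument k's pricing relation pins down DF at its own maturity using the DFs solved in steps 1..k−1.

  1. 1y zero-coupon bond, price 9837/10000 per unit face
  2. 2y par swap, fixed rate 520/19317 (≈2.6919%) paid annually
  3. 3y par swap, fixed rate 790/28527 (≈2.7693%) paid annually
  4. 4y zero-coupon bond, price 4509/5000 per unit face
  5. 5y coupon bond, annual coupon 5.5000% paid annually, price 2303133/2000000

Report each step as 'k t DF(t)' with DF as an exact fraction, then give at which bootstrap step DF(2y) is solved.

step 1 [1y] zero: DF = P = 9837/10000 ≈ 0.983700
step 2 [2y] swap r/1=520/19317: DF=(1 − 520/19317·(0.983700))/(1+520/19317) = 237/250 ≈ 0.948000
step 3 [3y] swap r/1=790/28527: DF=(1 − 790/28527·(0.983700+0.948000))/(1+790/28527) = 921/1000 ≈ 0.921000
step 4 [4y] zero: DF = P = 4509/5000 ≈ 0.901800
step 5 [5y] bond c/1=11/200: DF=(2303133/2000000 − 11/200·(0.983700+0.948000+0.921000+0.901800))/(1+11/200) = 4479/5000 ≈ 0.895800

1 1 9837/10000
2 2 237/250
3 3 921/1000
4 4 4509/5000
5 5 4479/5000
DF(2y) is solved at step 2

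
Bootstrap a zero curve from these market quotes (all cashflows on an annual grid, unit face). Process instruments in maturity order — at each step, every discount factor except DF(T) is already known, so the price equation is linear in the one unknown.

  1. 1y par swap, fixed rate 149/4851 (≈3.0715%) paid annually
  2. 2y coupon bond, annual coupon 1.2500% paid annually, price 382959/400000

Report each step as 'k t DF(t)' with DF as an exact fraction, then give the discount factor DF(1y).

step 1 [1y] swap r/1=149/4851: DF=(1 − 149/4851·(0))/(1+149/4851) = 4851/5000 ≈ 0.970200
step 2 [2y] bond c/1=1/80: DF=(382959/400000 − 1/80·(0.970200))/(1+1/80) = 1167/1250 ≈ 0.933600

1 1 4851/5000
2 2 1167/1250
DF(1y) = 4851/5000 ≈ 0.970200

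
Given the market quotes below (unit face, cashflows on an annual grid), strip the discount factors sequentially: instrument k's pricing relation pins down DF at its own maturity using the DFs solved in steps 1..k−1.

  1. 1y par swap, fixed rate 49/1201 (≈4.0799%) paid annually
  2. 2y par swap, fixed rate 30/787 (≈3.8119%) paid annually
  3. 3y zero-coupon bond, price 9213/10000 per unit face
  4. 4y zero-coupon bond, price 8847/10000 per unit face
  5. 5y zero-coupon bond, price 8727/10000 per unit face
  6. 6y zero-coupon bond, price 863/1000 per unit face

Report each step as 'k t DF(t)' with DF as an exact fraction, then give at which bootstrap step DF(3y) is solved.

step 1 [1y] swap r/1=49/1201: DF=(1 − 49/1201·(0))/(1+49/1201) = 1201/1250 ≈ 0.960800
step 2 [2y] swap r/1=30/787: DF=(1 − 30/787·(0.960800))/(1+30/787) = 116/125 ≈ 0.928000
step 3 [3y] zero: DF = P = 9213/10000 ≈ 0.921300
step 4 [4y] zero: DF = P = 8847/10000 ≈ 0.884700
step 5 [5y] zero: DF = P = 8727/10000 ≈ 0.872700
step 6 [6y] zero: DF = P = 863/1000 ≈ 0.863000

1 1 1201/1250
2 2 116/125
3 3 9213/10000
4 4 8847/10000
5 5 8727/10000
6 6 863/1000
DF(3y) is solved at step 3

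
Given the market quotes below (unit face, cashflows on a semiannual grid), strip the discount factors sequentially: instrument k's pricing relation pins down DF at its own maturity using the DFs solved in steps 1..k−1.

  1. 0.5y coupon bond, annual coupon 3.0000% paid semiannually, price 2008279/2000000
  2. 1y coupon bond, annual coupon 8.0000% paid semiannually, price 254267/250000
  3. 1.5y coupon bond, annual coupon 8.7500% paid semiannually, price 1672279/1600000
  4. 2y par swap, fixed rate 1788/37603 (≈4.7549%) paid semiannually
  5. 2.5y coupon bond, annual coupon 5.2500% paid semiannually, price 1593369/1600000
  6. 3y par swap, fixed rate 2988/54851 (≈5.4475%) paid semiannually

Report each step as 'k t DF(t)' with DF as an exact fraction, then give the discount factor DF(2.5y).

1 1/2 9893/10000
2 1 9399/10000
3 3/2 1841/2000
4 2 4553/5000
5 5/2 4371/5000
6 3 4253/5000
DF(2.5y) = 4371/5000 ≈ 0.874200

step 1 [0.5y] bond c/2=3/200: DF=(2008279/2000000 − 3/200·(0))/(1+3/200) = 9893/10000 ≈ 0.989300
step 2 [1y] bond c/2=1/25: DF=(254267/250000 − 1/25·(0.989300))/(1+1/25) = 9399/10000 ≈ 0.939900
step 3 [1.5y] bond c/2=7/160: DF=(1672279/1600000 − 7/160·(0.989300+0.939900))/(1+7/160) = 1841/2000 ≈ 0.920500
step 4 [2y] swap r/2=894/37603: DF=(1 − 894/37603·(0.989300+0.939900+0.920500))/(1+894/37603) = 4553/5000 ≈ 0.910600
step 5 [2.5y] bond c/2=21/800: DF=(1593369/1600000 − 21/800·(0.989300+0.939900+0.920500+0.910600))/(1+21/800) = 4371/5000 ≈ 0.874200
step 6 [3y] swap r/2=1494/54851: DF=(1 − 1494/54851·(0.989300+0.939900+0.920500+0.910600+0.874200))/(1+1494/54851) = 4253/5000 ≈ 0.850600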